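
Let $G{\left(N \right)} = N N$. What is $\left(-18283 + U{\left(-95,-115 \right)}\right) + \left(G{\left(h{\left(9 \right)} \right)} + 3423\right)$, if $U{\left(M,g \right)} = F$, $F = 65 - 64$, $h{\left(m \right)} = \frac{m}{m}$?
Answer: $-14858$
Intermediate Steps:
$h{\left(m \right)} = 1$
$G{\left(N \right)} = N^{2}$
$F = 1$ ($F = 65 - 64 = 1$)
$U{\left(M,g \right)} = 1$
$\left(-18283 + U{\left(-95,-115 \right)}\right) + \left(G{\left(h{\left(9 \right)} \right)} + 3423\right) = \left(-18283 + 1\right) + \left(1^{2} + 3423\right) = -18282 + \left(1 + 3423\right) = -18282 + 3424 = -14858$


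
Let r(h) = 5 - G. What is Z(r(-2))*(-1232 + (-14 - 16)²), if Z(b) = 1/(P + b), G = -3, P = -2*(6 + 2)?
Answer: 83/2 ≈ 41.500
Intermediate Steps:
P = -16 (P = -2*8 = -16)
r(h) = 8 (r(h) = 5 - 1*(-3) = 5 + 3 = 8)
Z(b) = 1/(-16 + b)
Z(r(-2))*(-1232 + (-14 - 16)²) = (-1232 + (-14 - 16)²)/(-16 + 8) = (-1232 + (-30)²)/(-8) = -(-1232 + 900)/8 = -⅛*(-332) = 83/2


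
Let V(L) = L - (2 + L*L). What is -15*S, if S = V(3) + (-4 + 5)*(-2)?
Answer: 150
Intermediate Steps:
V(L) = -2 + L - L**2 (V(L) = L - (2 + L**2) = L + (-2 - L**2) = -2 + L - L**2)
S = -10 (S = (-2 + 3 - 1*3**2) + (-4 + 5)*(-2) = (-2 + 3 - 1*9) + 1*(-2) = (-2 + 3 - 9) - 2 = -8 - 2 = -10)
-15*S = -15*(-10) = 150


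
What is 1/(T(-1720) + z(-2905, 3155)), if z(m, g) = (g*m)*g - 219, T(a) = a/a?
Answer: -1/28916442843 ≈ -3.4582e-11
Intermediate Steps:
T(a) = 1
z(m, g) = -219 + m*g² (z(m, g) = m*g² - 219 = -219 + m*g²)
1/(T(-1720) + z(-2905, 3155)) = 1/(1 + (-219 - 2905*3155²)) = 1/(1 + (-219 - 2905*9954025)) = 1/(1 + (-219 - 28916442625)) = 1/(1 - 28916442844) = 1/(-28916442843) = -1/28916442843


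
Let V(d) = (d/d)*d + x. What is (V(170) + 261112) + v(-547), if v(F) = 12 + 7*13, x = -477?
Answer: 260908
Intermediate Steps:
V(d) = -477 + d (V(d) = (d/d)*d - 477 = 1*d - 477 = d - 477 = -477 + d)
v(F) = 103 (v(F) = 12 + 91 = 103)
(V(170) + 261112) + v(-547) = ((-477 + 170) + 261112) + 103 = (-307 + 261112) + 103 = 260805 + 103 = 260908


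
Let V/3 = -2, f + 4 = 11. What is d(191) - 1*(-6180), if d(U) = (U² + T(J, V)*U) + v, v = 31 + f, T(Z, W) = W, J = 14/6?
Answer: 41553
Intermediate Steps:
f = 7 (f = -4 + 11 = 7)
J = 7/3 (J = 14*(⅙) = 7/3 ≈ 2.3333)
V = -6 (V = 3*(-2) = -6)
v = 38 (v = 31 + 7 = 38)
d(U) = 38 + U² - 6*U (d(U) = (U² - 6*U) + 38 = 38 + U² - 6*U)
d(191) - 1*(-6180) = (38 + 191² - 6*191) - 1*(-6180) = (38 + 36481 - 1146) + 6180 = 35373 + 6180 = 41553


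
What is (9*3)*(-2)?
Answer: -54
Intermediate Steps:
(9*3)*(-2) = 27*(-2) = -54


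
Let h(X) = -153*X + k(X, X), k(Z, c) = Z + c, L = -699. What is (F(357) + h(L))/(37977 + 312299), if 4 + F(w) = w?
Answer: 52951/175138 ≈ 0.30234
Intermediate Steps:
F(w) = -4 + w
h(X) = -151*X (h(X) = -153*X + (X + X) = -153*X + 2*X = -151*X)
(F(357) + h(L))/(37977 + 312299) = ((-4 + 357) - 151*(-699))/(37977 + 312299) = (353 + 105549)/350276 = 105902*(1/350276) = 52951/175138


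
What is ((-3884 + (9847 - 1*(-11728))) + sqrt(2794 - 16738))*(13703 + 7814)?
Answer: 380657247 + 43034*I*sqrt(3486) ≈ 3.8066e+8 + 2.5408e+6*I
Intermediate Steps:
((-3884 + (9847 - 1*(-11728))) + sqrt(2794 - 16738))*(13703 + 7814) = ((-3884 + (9847 + 11728)) + sqrt(-13944))*21517 = ((-3884 + 21575) + 2*I*sqrt(3486))*21517 = (17691 + 2*I*sqrt(3486))*21517 = 380657247 + 43034*I*sqrt(3486)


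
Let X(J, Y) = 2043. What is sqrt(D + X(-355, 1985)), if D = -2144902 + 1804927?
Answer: 18*I*sqrt(1043) ≈ 581.32*I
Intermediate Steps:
D = -339975
sqrt(D + X(-355, 1985)) = sqrt(-339975 + 2043) = sqrt(-337932) = 18*I*sqrt(1043)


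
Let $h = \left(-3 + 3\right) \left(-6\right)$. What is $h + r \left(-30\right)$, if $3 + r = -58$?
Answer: $1830$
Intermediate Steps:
$r = -61$ ($r = -3 - 58 = -61$)
$h = 0$ ($h = 0 \left(-6\right) = 0$)
$h + r \left(-30\right) = 0 - -1830 = 0 + 1830 = 1830$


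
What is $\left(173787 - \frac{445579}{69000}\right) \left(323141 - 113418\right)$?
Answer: $\frac{109337330039321}{3000} \approx 3.6446 \cdot 10^{10}$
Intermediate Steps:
$\left(173787 - \frac{445579}{69000}\right) \left(323141 - 113418\right) = \left(173787 - \frac{19373}{3000}\right) 209723 = \frac{521341627}{3000} \cdot 209723 = \frac{109337330039321}{3000}$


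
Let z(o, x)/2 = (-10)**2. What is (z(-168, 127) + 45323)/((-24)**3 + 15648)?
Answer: 45523/1824 ≈ 24.958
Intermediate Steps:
z(o, x) = 200 (z(o, x) = 2*(-10)**2 = 2*100 = 200)
(z(-168, 127) + 45323)/((-24)**3 + 15648) = (200 + 45323)/((-24)**3 + 15648) = 45523/(-13824 + 15648) = 45523/1824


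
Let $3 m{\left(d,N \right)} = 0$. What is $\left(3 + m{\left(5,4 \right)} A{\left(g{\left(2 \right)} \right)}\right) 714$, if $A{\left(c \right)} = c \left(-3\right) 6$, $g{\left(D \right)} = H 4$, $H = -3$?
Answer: $2142$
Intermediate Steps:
$g{\left(D \right)} = -12$ ($g{\left(D \right)} = \left(-3\right) 4 = -12$)
$m{\left(d,N \right)} = 0$ ($m{\left(d,N \right)} = \frac{1}{3} \cdot 0 = 0$)
$A{\left(c \right)} = - 18 c$ ($A{\left(c \right)} = - 3 c 6 = - 18 c$)
$\left(3 + m{\left(5,4 \right)} A{\left(g{\left(2 \right)} \right)}\right) 714 = \left(3 + 0 \left(\left(-18\right) \left(-12\right)\right)\right) 714 = \left(3 + 0 \cdot 216\right) 714 = \left(3 + 0\right) 714 = 3 \cdot 714 = 2142$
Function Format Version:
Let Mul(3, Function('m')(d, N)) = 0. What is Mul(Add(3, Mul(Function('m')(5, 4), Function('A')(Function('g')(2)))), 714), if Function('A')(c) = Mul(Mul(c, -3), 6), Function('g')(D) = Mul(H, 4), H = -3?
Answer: 2142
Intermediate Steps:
Function('g')(D) = -12 (Function('g')(D) = Mul(-3, 4) = -12)
Function('m')(d, N) = 0 (Function('m')(d, N) = Mul(Rational(1, 3), 0) = 0)
Function('A')(c) = Mul(-18, c) (Function('A')(c) = Mul(Mul(-3, c), 6) = Mul(-18, c))
Mul(Add(3, Mul(Function('m')(5, 4), Function('A')(Function('g')(2)))), 714) = Mul(Add(3, Mul(0, Mul(-18, -12))), 714) = Mul(Add(3, Mul(0, 216)), 714) = Mul(Add(3, 0), 714) = Mul(3, 714) = 2142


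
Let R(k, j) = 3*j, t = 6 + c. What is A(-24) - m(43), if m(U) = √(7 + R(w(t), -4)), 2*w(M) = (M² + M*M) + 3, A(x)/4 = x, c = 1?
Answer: -96 - I*√5 ≈ -96.0 - 2.2361*I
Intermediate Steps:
A(x) = 4*x
t = 7 (t = 6 + 1 = 7)
w(M) = 3/2 + M² (w(M) = ((M² + M*M) + 3)/2 = ((M² + M²) + 3)/2 = (2*M² + 3)/2 = (3 + 2*M²)/2 = 3/2 + M²)
m(U) = I*√5 (m(U) = √(7 + 3*(-4)) = √(7 - 12) = √(-5) = I*√5)
A(-24) - m(43) = 4*(-24) - I*√5 = -96 - I*√5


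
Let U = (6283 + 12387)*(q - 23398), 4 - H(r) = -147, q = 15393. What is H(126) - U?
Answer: 149453501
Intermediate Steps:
H(r) = 151 (H(r) = 4 - 1*(-147) = 4 + 147 = 151)
U = -149453350 (U = (6283 + 12387)*(15393 - 23398) = 18670*(-8005) = -149453350)
H(126) - U = 151 - 1*(-149453350) = 151 + 149453350 = 149453501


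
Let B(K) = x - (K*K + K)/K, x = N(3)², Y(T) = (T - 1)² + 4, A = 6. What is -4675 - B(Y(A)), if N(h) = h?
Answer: -4654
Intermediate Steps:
Y(T) = 4 + (-1 + T)² (Y(T) = (-1 + T)² + 4 = 4 + (-1 + T)²)
x = 9 (x = 3² = 9)
B(K) = 9 - (K + K²)/K (B(K) = 9 - (K*K + K)/K = 9 - (K² + K)/K = 9 - (K + K²)/K)
-4675 - B(Y(A)) = -4675 - (8 - (4 + (-1 + 6)²)) = -4675 - (8 - (4 + 5²)) = -4675 - (8 - (4 + 25)) = -4675 - (8 - 1*29) = -4675 - (8 - 29) = -4675 - 1*(-21) = -4675 + 21 = -4654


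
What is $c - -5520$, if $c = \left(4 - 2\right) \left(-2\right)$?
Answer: $5516$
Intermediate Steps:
$c = -4$ ($c = 2 \left(-2\right) = -4$)
$c - -5520 = -4 - -5520 = -4 + 5520 = 5516$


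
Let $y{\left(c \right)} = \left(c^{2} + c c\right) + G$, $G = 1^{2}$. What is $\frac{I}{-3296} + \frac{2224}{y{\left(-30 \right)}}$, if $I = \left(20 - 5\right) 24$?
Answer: $\frac{835243}{742012} \approx 1.1256$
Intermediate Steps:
$G = 1$
$I = 360$ ($I = 15 \cdot 24 = 360$)
$y{\left(c \right)} = 1 + 2 c^{2}$ ($y{\left(c \right)} = \left(c^{2} + c c\right) + 1 = \left(c^{2} + c^{2}\right) + 1 = 2 c^{2} + 1 = 1 + 2 c^{2}$)
$\frac{I}{-3296} + \frac{2224}{y{\left(-30 \right)}} = \frac{360}{-3296} + \frac{2224}{1 + 2 \left(-30\right)^{2}} = 360 \left(- \frac{1}{3296}\right) + \frac{2224}{1 + 2 \cdot 900} = - \frac{45}{412} + \frac{2224}{1 + 1800} = - \frac{45}{412} + \frac{2224}{1801} = \frac{835243}{742012}$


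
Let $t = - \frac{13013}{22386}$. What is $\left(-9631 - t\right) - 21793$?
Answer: $- \frac{7730161}{246} \approx -31423.0$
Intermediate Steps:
$t = - \frac{143}{246}$ ($t = \left(-13013\right) \frac{1}{22386} = - \frac{143}{246} \approx -0.5813$)
$\left(-9631 - t\right) - 21793 = \left(-9631 - - \frac{143}{246}\right) - 21793 = \left(-9631 + \frac{143}{246}\right) - 21793 = - \frac{2369083}{246} - 21793 = - \frac{7730161}{246}$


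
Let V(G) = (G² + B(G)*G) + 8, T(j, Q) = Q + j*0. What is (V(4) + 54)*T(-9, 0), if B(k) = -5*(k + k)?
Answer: 0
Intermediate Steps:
B(k) = -10*k
T(j, Q) = Q (T(j, Q) = Q + 0 = Q)
V(G) = 8 - 9*G² (V(G) = (G² + (-10*G)*G) + 8 = (G² - 10*G²) + 8 = -9*G² + 8 = 8 - 9*G²)
(V(4) + 54)*T(-9, 0) = ((8 - 9*4²) + 54)*0 = ((8 - 9*16) + 54)*0 = ((8 - 144) + 54)*0 = (-136 + 54)*0 = -82*0 = 0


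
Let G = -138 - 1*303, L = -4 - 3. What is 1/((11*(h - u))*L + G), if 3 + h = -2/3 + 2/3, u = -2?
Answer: -1/364 ≈ -0.0027473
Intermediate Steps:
L = -7
G = -441 (G = -138 - 303 = -441)
h = -3 (h = -3 + (-2/3 + 2/3) = -3 + (-2*⅓ + 2*(⅓)) = -3 + (-⅔ + ⅔) = -3 + 0 = -3)
1/((11*(h - u))*L + G) = 1/((11*(-3 - 1*(-2)))*(-7) - 441) = 1/((11*(-3 + 2))*(-7) - 441) = 1/((11*(-1))*(-7) - 441) = 1/(-11*(-7) - 441) = 1/(77 - 441) = 1/(-364) = -1/364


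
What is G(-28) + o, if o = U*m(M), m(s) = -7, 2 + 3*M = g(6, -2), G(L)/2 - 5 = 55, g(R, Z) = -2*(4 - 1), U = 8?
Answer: 64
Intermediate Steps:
g(R, Z) = -6 (g(R, Z) = -2*3 = -6)
G(L) = 120 (G(L) = 10 + 2*55 = 10 + 110 = 120)
M = -8/3 (M = -⅔ + (⅓)*(-6) = -⅔ - 2 = -8/3 ≈ -2.6667)
o = -56 (o = 8*(-7) = -56)
G(-28) + o = 120 - 56 = 64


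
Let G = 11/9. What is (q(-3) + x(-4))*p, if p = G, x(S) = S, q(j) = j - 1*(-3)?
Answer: -44/9 ≈ -4.8889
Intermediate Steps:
q(j) = 3 + j (q(j) = j + 3 = 3 + j)
G = 11/9 (G = 11*(1/9) = 11/9 ≈ 1.2222)
p = 11/9 ≈ 1.2222
(q(-3) + x(-4))*p = ((3 - 3) - 4)*(11/9) = (0 - 4)*(11/9) = -4*11/9 = -44/9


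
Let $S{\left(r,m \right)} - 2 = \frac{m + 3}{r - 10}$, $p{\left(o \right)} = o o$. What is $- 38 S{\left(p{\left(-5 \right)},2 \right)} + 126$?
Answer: $\frac{112}{3} \approx 37.333$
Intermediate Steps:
$p{\left(o \right)} = o^{2}$
$S{\left(r,m \right)} = 2 + \frac{3 + m}{-10 + r}$ ($S{\left(r,m \right)} = 2 + \frac{m + 3}{r - 10} = 2 + \frac{3 + m}{-10 + r}$)
$- 38 S{\left(p{\left(-5 \right)},2 \right)} + 126 = - 38 \frac{-17 + 2 + 2 \left(-5\right)^{2}}{-10 + \left(-5\right)^{2}} + 126 = - 38 \frac{-17 + 2 + 2 \cdot 25}{-10 + 25} + 126 = - 38 \frac{-17 + 2 + 50}{15} + 126 = - 38 \cdot \frac{1}{15} \cdot 35 + 126 = \left(-38\right) \frac{7}{3} + 126 = - \frac{266}{3} + 126 = \frac{112}{3}$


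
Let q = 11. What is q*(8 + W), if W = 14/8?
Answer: 429/4 ≈ 107.25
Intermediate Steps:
W = 7/4 (W = 14*(1/8) = 7/4 ≈ 1.7500)
q*(8 + W) = 11*(8 + 7/4) = 11*(39/4) = 429/4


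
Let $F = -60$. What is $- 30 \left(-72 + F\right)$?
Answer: $3960$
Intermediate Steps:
$- 30 \left(-72 + F\right) = - 30 \left(-72 - 60\right) = \left(-30\right) \left(-132\right) = 3960$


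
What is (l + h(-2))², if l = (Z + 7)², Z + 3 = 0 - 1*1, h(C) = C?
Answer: 49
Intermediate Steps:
Z = -4 (Z = -3 + (0 - 1*1) = -3 + (0 - 1) = -3 - 1 = -4)
l = 9 (l = (-4 + 7)² = 3² = 9)
(l + h(-2))² = (9 - 2)² = 7² = 49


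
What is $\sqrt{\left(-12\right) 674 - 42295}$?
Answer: $i \sqrt{50383} \approx 224.46 i$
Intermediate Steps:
$\sqrt{\left(-12\right) 674 - 42295} = \sqrt{-8088 - 42295} = \sqrt{-50383} = i \sqrt{50383}$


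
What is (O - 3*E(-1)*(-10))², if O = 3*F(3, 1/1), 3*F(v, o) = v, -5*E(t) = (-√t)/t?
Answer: -27 - 36*I ≈ -27.0 - 36.0*I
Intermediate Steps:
E(t) = 1/(5*√t) (E(t) = -(-√t)/(5*t) = -(-1)/(5*√t) = 1/(5*√t))
F(v, o) = v/3
O = 3 (O = 3*((⅓)*3) = 3*1 = 3)
(O - 3*E(-1)*(-10))² = (3 - 3/(5*√(-1))*(-10))² = (3 - 3*(-I)/5*(-10))² = (3 - (-3)*I/5*(-10))² = (3 + (3*I/5)*(-10))² = (3 - 6*I)²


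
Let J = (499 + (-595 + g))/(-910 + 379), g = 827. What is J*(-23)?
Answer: 16813/531 ≈ 31.663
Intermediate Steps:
J = -731/531 (J = (499 + (-595 + 827))/(-910 + 379) = (499 + 232)/(-531) = 731*(-1/531) = -731/531 ≈ -1.3766)
J*(-23) = -731/531*(-23) = 16813/531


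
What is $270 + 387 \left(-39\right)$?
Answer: $-14823$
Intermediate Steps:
$270 + 387 \left(-39\right) = 270 - 15093 = -14823$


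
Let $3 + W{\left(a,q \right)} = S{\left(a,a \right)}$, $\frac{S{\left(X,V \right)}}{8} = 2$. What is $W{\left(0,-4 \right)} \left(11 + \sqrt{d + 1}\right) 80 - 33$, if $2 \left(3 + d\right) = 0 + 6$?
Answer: $12447$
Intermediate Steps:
$d = 0$ ($d = -3 + \frac{0 + 6}{2} = -3 + \frac{1}{2} \cdot 6 = -3 + 3 = 0$)
$S{\left(X,V \right)} = 16$ ($S{\left(X,V \right)} = 8 \cdot 2 = 16$)
$W{\left(a,q \right)} = 13$ ($W{\left(a,q \right)} = -3 + 16 = 13$)
$W{\left(0,-4 \right)} \left(11 + \sqrt{d + 1}\right) 80 - 33 = 13 \left(11 + \sqrt{0 + 1}\right) 80 - 33 = 13 \left(11 + \sqrt{1}\right) 80 - 33 = 13 \left(11 + 1\right) 80 - 33 = 13 \cdot 12 \cdot 80 - 33 = 156 \cdot 80 - 33 = 12480 - 33 = 12447$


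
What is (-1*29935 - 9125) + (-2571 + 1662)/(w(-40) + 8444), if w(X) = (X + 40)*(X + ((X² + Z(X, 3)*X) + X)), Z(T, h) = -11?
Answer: -329823549/8444 ≈ -39060.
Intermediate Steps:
w(X) = (40 + X)*(X² - 9*X) (w(X) = (X + 40)*(X + ((X² - 11*X) + X)) = (40 + X)*(X + (X² - 10*X)) = (40 + X)*(X² - 9*X))
(-1*29935 - 9125) + (-2571 + 1662)/(w(-40) + 8444) = (-1*29935 - 9125) + (-2571 + 1662)/(-40*(-360 + (-40)² + 31*(-40)) + 8444) = (-29935 - 9125) - 909/(-40*(-360 + 1600 - 1240) + 8444) = -39060 - 909/(-40*0 + 8444) = -39060 - 909/(0 + 8444) = -39060 - 909/8444 = -329823549/8444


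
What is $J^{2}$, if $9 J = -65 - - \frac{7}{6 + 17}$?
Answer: $\frac{246016}{4761} \approx 51.673$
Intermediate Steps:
$J = - \frac{496}{69}$ ($J = \frac{-65 - - \frac{7}{6 + 17}}{9} = \frac{-65 - - \frac{7}{23}}{9} = \frac{-65 + \frac{7}{23}}{9} = \frac{1}{9} \left(- \frac{1488}{23}\right) = - \frac{496}{69} \approx -7.1884$)
$J^{2} = \left(- \frac{496}{69}\right)^{2} = \frac{246016}{4761}$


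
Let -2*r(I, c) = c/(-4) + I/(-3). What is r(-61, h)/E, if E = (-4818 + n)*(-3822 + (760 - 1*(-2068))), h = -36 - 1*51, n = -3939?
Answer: -505/208906992 ≈ -2.4173e-6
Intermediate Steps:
h = -87 (h = -36 - 51 = -87)
r(I, c) = I/6 + c/8 (r(I, c) = -(c/(-4) + I/(-3))/2 = -(c*(-1/4) + I*(-1/3))/2 = -(-c/4 - I/3)/2 = -(-I/3 - c/4)/2 = I/6 + c/8)
E = 8704458 (E = (-4818 - 3939)*(-3822 + (760 - 1*(-2068))) = -8757*(-3822 + (760 + 2068)) = -8757*(-3822 + 2828) = -8757*(-994) = 8704458)
r(-61, h)/E = ((1/6)*(-61) + (1/8)*(-87))/8704458 = (-61/6 - 87/8)*(1/8704458) = -505/24*1/8704458 = -505/208906992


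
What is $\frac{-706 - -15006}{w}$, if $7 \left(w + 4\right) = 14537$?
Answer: $\frac{9100}{1319} \approx 6.8992$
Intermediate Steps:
$w = \frac{14509}{7}$ ($w = -4 + \frac{1}{7} \cdot 14537 = -4 + \frac{14537}{7} = \frac{14509}{7} \approx 2072.7$)
$\frac{-706 - -15006}{w} = \frac{-706 - -15006}{\frac{14509}{7}} = \left(-706 + 15006\right) \frac{7}{14509} = 14300 \cdot \frac{7}{14509} = \frac{9100}{1319}$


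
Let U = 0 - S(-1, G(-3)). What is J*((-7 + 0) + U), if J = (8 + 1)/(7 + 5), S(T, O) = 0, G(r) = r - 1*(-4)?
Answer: -21/4 ≈ -5.2500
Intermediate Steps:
G(r) = 4 + r (G(r) = r + 4 = 4 + r)
J = 3/4 (J = 9/12 = 9*(1/12) = 3/4 ≈ 0.75000)
U = 0 (U = 0 - 1*0 = 0 + 0 = 0)
J*((-7 + 0) + U) = 3*((-7 + 0) + 0)/4 = 3*(-7 + 0)/4 = (3/4)*(-7) = -21/4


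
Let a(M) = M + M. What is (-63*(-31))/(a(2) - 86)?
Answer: -1953/82 ≈ -23.817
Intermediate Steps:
a(M) = 2*M
(-63*(-31))/(a(2) - 86) = (-63*(-31))/(2*2 - 86) = 1953/(4 - 86) = 1953/(-82) = 1953*(-1/82) = -1953/82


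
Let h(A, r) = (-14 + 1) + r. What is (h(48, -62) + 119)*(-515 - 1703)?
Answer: -97592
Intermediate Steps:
h(A, r) = -13 + r
(h(48, -62) + 119)*(-515 - 1703) = ((-13 - 62) + 119)*(-515 - 1703) = (-75 + 119)*(-2218) = 44*(-2218) = -97592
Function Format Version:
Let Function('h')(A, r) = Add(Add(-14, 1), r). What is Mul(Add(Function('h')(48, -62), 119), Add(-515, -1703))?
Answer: -97592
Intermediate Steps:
Function('h')(A, r) = Add(-13, r)
Mul(Add(Function('h')(48, -62), 119), Add(-515, -1703)) = Mul(Add(Add(-13, -62), 119), Add(-515, -1703)) = Mul(Add(-75, 119), -2218) = Mul(44, -2218) = -97592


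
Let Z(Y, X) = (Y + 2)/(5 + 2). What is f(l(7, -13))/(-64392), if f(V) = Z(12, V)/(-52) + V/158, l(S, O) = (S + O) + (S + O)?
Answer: 235/132261168 ≈ 1.7768e-6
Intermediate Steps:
Z(Y, X) = 2/7 + Y/7 (Z(Y, X) = (2 + Y)/7 = (2 + Y)*(⅐) = 2/7 + Y/7)
l(S, O) = 2*O + 2*S (l(S, O) = (O + S) + (O + S) = 2*O + 2*S)
f(V) = -1/26 + V/158 (f(V) = (2/7 + (⅐)*12)/(-52) + V/158 = (2/7 + 12/7)*(-1/52) + V*(1/158) = 2*(-1/52) + V/158 = -1/26 + V/158)
f(l(7, -13))/(-64392) = (-1/26 + (2*(-13) + 2*7)/158)/(-64392) = (-1/26 + (-26 + 14)/158)*(-1/64392) = (-1/26 + (1/158)*(-12))*(-1/64392) = (-1/26 - 6/79)*(-1/64392) = -235/2054*(-1/64392) = 235/132261168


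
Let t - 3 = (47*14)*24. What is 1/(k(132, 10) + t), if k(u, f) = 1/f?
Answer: 10/157951 ≈ 6.3311e-5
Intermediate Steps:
t = 15795 (t = 3 + (47*14)*24 = 3 + 658*24 = 3 + 15792 = 15795)
1/(k(132, 10) + t) = 1/(1/10 + 15795) = 1/(157951/10) = 10/157951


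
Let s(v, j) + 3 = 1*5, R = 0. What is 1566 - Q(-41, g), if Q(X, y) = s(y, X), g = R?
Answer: 1564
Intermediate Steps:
g = 0
s(v, j) = 2 (s(v, j) = -3 + 1*5 = -3 + 5 = 2)
Q(X, y) = 2
1566 - Q(-41, g) = 1566 - 1*2 = 1566 - 2 = 1564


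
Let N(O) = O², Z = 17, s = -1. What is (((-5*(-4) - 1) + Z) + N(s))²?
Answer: 1369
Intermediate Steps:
(((-5*(-4) - 1) + Z) + N(s))² = (((-5*(-4) - 1) + 17) + (-1)²)² = (((20 - 1) + 17) + 1)² = ((19 + 17) + 1)² = (36 + 1)² = 37² = 1369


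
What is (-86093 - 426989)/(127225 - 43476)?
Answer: -513082/83749 ≈ -6.1264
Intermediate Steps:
(-86093 - 426989)/(127225 - 43476) = -513082/83749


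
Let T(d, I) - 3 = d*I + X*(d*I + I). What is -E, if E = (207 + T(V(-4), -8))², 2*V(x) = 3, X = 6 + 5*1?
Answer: -484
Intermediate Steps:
X = 11 (X = 6 + 5 = 11)
V(x) = 3/2 (V(x) = (½)*3 = 3/2)
T(d, I) = 3 + 11*I + 12*I*d (T(d, I) = 3 + (d*I + 11*(d*I + I)) = 3 + (I*d + 11*(I*d + I)) = 3 + (I*d + 11*(I + I*d)) = 3 + (I*d + (11*I + 11*I*d)) = 3 + (11*I + 12*I*d) = 3 + 11*I + 12*I*d)
E = 484 (E = (207 + (3 + 11*(-8) + 12*(-8)*(3/2)))² = (207 + (3 - 88 - 144))² = (207 - 229)² = (-22)² = 484)
-E = -1*484 = -484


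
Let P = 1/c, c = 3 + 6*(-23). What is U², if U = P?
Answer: 1/18225 ≈ 5.4870e-5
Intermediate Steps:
c = -135 (c = 3 - 138 = -135)
P = -1/135 (P = 1/(-135) = -1/135 ≈ -0.0074074)
U = -1/135 ≈ -0.0074074
U² = (-1/135)² = 1/18225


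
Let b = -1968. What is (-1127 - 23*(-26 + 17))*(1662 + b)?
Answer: 281520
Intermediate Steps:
(-1127 - 23*(-26 + 17))*(1662 + b) = (-1127 - 23*(-26 + 17))*(1662 - 1968) = (-1127 - 23*(-9))*(-306) = (-1127 + 207)*(-306) = -920*(-306) = 281520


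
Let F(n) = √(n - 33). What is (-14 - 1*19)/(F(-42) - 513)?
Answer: 5643/87748 + 55*I*√3/87748 ≈ 0.064309 + 0.0010856*I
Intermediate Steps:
F(n) = √(-33 + n)
(-14 - 1*19)/(F(-42) - 513) = (-14 - 1*19)/(√(-33 - 42) - 513) = (-14 - 19)/(√(-75) - 513) = -33/(5*I*√3 - 513) = -33/(-513 + 5*I*√3)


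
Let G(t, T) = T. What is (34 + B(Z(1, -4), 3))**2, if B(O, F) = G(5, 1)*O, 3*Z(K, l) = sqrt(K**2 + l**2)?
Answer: (102 + sqrt(17))**2/9 ≈ 1251.3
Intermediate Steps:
Z(K, l) = sqrt(K**2 + l**2)/3
B(O, F) = O (B(O, F) = 1*O = O)
(34 + B(Z(1, -4), 3))**2 = (34 + sqrt(1**2 + (-4)**2)/3)**2 = (34 + sqrt(1 + 16)/3)**2 = (34 + sqrt(17)/3)**2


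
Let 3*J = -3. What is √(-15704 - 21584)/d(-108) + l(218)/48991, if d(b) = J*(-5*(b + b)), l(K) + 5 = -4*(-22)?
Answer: 83/48991 - I*√9322/540 ≈ 0.0016942 - 0.1788*I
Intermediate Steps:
J = -1 (J = (⅓)*(-3) = -1)
l(K) = 83 (l(K) = -5 - 4*(-22) = -5 + 88 = 83)
d(b) = 10*b (d(b) = -(-5)*(b + b) = -(-5)*2*b = -(-10)*b = 10*b)
√(-15704 - 21584)/d(-108) + l(218)/48991 = √(-15704 - 21584)/((10*(-108))) + 83/48991 = √(-37288)/(-1080) + 83*(1/48991) = (2*I*√9322)*(-1/1080) + 83/48991 = -I*√9322/540 + 83/48991 = 83/48991 - I*√9322/540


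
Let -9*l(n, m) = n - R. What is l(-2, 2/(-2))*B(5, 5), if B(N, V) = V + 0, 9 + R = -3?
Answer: -50/9 ≈ -5.5556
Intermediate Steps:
R = -12 (R = -9 - 3 = -12)
B(N, V) = V
l(n, m) = -4/3 - n/9 (l(n, m) = -(n - 1*(-12))/9 = -(n + 12)/9 = -(12 + n)/9 = -4/3 - n/9)
l(-2, 2/(-2))*B(5, 5) = (-4/3 - ⅑*(-2))*5 = (-4/3 + 2/9)*5 = -10/9*5 = -50/9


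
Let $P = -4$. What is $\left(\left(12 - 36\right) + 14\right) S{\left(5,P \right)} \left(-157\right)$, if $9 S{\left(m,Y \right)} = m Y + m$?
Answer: $- \frac{7850}{3} \approx -2616.7$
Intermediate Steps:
$S{\left(m,Y \right)} = \frac{m}{9} + \frac{Y m}{9}$ ($S{\left(m,Y \right)} = \frac{m Y + m}{9} = \frac{Y m + m}{9} = \frac{m + Y m}{9} = \frac{m}{9} + \frac{Y m}{9}$)
$\left(\left(12 - 36\right) + 14\right) S{\left(5,P \right)} \left(-157\right) = \left(\left(12 - 36\right) + 14\right) \frac{1}{9} \cdot 5 \left(1 - 4\right) \left(-157\right) = \left(-24 + 14\right) \frac{1}{9} \cdot 5 \left(-3\right) \left(-157\right) = \left(-10\right) \left(- \frac{5}{3}\right) \left(-157\right) = \frac{50}{3} \left(-157\right) = - \frac{7850}{3}$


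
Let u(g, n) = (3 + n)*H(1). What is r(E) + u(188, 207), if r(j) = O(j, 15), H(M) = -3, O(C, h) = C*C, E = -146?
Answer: 20686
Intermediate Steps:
O(C, h) = C**2
u(g, n) = -9 - 3*n (u(g, n) = (3 + n)*(-3) = -9 - 3*n)
r(j) = j**2
r(E) + u(188, 207) = (-146)**2 + (-9 - 3*207) = 21316 + (-9 - 621) = 21316 - 630 = 20686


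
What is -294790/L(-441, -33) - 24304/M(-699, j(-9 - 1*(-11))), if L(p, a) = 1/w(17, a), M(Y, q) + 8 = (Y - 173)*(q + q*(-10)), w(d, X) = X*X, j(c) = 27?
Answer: -4251351424849/13243 ≈ -3.2103e+8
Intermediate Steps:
w(d, X) = X²
M(Y, q) = -8 - 9*q*(-173 + Y) (M(Y, q) = -8 + (Y - 173)*(q + q*(-10)) = -8 + (-173 + Y)*(q - 10*q) = -8 + (-173 + Y)*(-9*q) = -8 - 9*q*(-173 + Y))
L(p, a) = a⁻² (L(p, a) = 1/(a²) = a⁻²)
-294790/L(-441, -33) - 24304/M(-699, j(-9 - 1*(-11))) = -294790/((-33)⁻²) - 24304/(-8 + 1557*27 - 9*(-699)*27) = -294790/1/1089 - 24304/(-8 + 42039 + 169857) = -294790*1089 - 24304/211888 = -321026310 - 24304*1/211888 = -321026310 - 1519/13243 = -4251351424849/13243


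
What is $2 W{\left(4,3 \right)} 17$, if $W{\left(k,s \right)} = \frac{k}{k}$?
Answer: $34$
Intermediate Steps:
$W{\left(k,s \right)} = 1$
$2 W{\left(4,3 \right)} 17 = 2 \cdot 1 \cdot 17 = 2 \cdot 17 = 34$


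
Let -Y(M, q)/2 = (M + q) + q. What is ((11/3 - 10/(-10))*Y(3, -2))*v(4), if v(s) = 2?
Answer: 56/3 ≈ 18.667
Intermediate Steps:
Y(M, q) = -4*q - 2*M (Y(M, q) = -2*((M + q) + q) = -2*(M + 2*q) = -4*q - 2*M)
((11/3 - 10/(-10))*Y(3, -2))*v(4) = ((11/3 - 10/(-10))*(-4*(-2) - 2*3))*2 = ((11*(⅓) - 10*(-⅒))*(8 - 6))*2 = ((11/3 + 1)*2)*2 = ((14/3)*2)*2 = (28/3)*2 = 56/3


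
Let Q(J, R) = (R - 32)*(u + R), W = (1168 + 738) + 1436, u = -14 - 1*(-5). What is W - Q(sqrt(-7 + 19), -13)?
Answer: 2352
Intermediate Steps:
u = -9 (u = -14 + 5 = -9)
W = 3342 (W = 1906 + 1436 = 3342)
Q(J, R) = (-32 + R)*(-9 + R) (Q(J, R) = (R - 32)*(-9 + R) = (-32 + R)*(-9 + R))
W - Q(sqrt(-7 + 19), -13) = 3342 - (288 + (-13)**2 - 41*(-13)) = 3342 - (288 + 169 + 533) = 3342 - 1*990 = 3342 - 990 = 2352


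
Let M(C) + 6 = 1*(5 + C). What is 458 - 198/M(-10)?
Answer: 476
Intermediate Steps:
M(C) = -1 + C (M(C) = -6 + 1*(5 + C) = -6 + (5 + C) = -1 + C)
458 - 198/M(-10) = 458 - 198/(-1 - 10) = 458 - 198/(-11) = 458 - 198*(-1)/11 = 458 - 1*(-18) = 458 + 18 = 476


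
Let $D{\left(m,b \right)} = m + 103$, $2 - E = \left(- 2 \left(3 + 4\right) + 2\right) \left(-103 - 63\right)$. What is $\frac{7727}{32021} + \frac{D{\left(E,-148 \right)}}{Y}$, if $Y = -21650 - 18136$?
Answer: $\frac{122616683}{424662502} \approx 0.28874$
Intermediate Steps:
$E = -1990$ ($E = 2 - \left(- 2 \left(3 + 4\right) + 2\right) \left(-103 - 63\right) = 2 - \left(\left(-2\right) 7 + 2\right) \left(-166\right) = 2 - \left(-14 + 2\right) \left(-166\right) = 2 - \left(-12\right) \left(-166\right) = 2 - 1992 = -1990$)
$D{\left(m,b \right)} = 103 + m$
$Y = -39786$
$\frac{7727}{32021} + \frac{D{\left(E,-148 \right)}}{Y} = \frac{7727}{32021} + \frac{103 - 1990}{-39786} = 7727 \cdot \frac{1}{32021} - - \frac{629}{13262} = \frac{7727}{32021} + \frac{629}{13262} = \frac{122616683}{424662502}$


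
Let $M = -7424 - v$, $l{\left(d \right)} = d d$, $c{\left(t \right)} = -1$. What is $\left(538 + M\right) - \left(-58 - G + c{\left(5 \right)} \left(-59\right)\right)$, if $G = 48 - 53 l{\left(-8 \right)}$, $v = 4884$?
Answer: $-15115$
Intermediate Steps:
$l{\left(d \right)} = d^{2}$
$G = -3344$ ($G = 48 - 53 \left(-8\right)^{2} = 48 - 3392 = -3344$)
$M = -12308$ ($M = -7424 - 4884 = -12308$)
$\left(538 + M\right) - \left(-58 - G + c{\left(5 \right)} \left(-59\right)\right) = \left(538 - 12308\right) - \left(3286 + 59\right) = -11770 - 3345 = -15115$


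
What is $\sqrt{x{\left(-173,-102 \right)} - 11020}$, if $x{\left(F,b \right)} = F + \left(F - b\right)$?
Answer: $32 i \sqrt{11} \approx 106.13 i$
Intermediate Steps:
$x{\left(F,b \right)} = - b + 2 F$
$\sqrt{x{\left(-173,-102 \right)} - 11020} = \sqrt{\left(\left(-1\right) \left(-102\right) + 2 \left(-173\right)\right) - 11020} = \sqrt{\left(102 - 346\right) - 11020} = \sqrt{-244 - 11020} = \sqrt{-11264} = 32 i \sqrt{11}$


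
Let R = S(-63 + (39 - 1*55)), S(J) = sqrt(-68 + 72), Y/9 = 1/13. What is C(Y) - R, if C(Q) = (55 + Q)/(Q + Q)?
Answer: 344/9 ≈ 38.222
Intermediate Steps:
Y = 9/13 ≈ 0.69231
C(Q) = (55 + Q)/(2*Q) (C(Q) = (55 + Q)/((2*Q)) = (55 + Q)*(1/(2*Q)) = (55 + Q)/(2*Q))
S(J) = 2 (S(J) = sqrt(4) = 2)
R = 2
C(Y) - R = (55 + 9/13)/(2*(9/13)) - 1*2 = (1/2)*(13/9)*(724/13) - 2 = 362/9 - 2 = 344/9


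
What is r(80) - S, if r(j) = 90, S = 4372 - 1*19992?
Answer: 15710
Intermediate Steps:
S = -15620 (S = 4372 - 19992 = -15620)
r(80) - S = 90 - 1*(-15620) = 90 + 15620 = 15710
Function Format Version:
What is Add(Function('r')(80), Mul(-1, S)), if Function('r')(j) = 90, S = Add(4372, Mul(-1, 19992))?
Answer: 15710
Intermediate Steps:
S = -15620 (S = Add(4372, -19992) = -15620)
Add(Function('r')(80), Mul(-1, S)) = Add(90, Mul(-1, -15620)) = Add(90, 15620) = 15710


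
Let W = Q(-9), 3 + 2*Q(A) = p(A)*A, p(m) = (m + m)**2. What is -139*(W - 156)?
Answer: 449109/2 ≈ 2.2455e+5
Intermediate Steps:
p(m) = 4*m**2 (p(m) = (2*m)**2 = 4*m**2)
Q(A) = -3/2 + 2*A**3 (Q(A) = -3/2 + ((4*A**2)*A)/2 = -3/2 + (4*A**3)/2 = -3/2 + 2*A**3)
W = -2919/2 (W = -3/2 + 2*(-9)**3 = -3/2 + 2*(-729) = -3/2 - 1458 = -2919/2 ≈ -1459.5)
-139*(W - 156) = -139*(-2919/2 - 156) = -139*(-3231/2) = 449109/2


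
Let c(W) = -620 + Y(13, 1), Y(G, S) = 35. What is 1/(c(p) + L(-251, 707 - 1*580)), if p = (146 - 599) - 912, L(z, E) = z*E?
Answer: -1/32462 ≈ -3.0805e-5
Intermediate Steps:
L(z, E) = E*z
p = -1365 (p = -453 - 912 = -1365)
c(W) = -585 (c(W) = -620 + 35 = -585)
1/(c(p) + L(-251, 707 - 1*580)) = 1/(-585 + (707 - 1*580)*(-251)) = 1/(-585 + (707 - 580)*(-251)) = 1/(-585 + 127*(-251)) = 1/(-585 - 31877) = 1/(-32462) = -1/32462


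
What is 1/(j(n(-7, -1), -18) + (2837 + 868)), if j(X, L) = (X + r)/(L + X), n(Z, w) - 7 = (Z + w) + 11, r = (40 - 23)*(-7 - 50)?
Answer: 8/30599 ≈ 0.00026145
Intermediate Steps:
r = -969 (r = 17*(-57) = -969)
n(Z, w) = 18 + Z + w (n(Z, w) = 7 + ((Z + w) + 11) = 7 + (11 + Z + w) = 18 + Z + w)
j(X, L) = (-969 + X)/(L + X) (j(X, L) = (X - 969)/(L + X) = (-969 + X)/(L + X))
1/(j(n(-7, -1), -18) + (2837 + 868)) = 1/((-969 + (18 - 7 - 1))/(-18 + (18 - 7 - 1)) + (2837 + 868)) = 1/((-969 + 10)/(-18 + 10) + 3705) = 1/(-959/(-8) + 3705) = 1/(-⅛*(-959) + 3705) = 1/(959/8 + 3705) = 1/(30599/8) = 8/30599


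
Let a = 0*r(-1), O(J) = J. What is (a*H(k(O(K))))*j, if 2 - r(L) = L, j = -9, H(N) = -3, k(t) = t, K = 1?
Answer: 0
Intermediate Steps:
r(L) = 2 - L
a = 0 (a = 0*(2 - 1*(-1)) = 0*(2 + 1) = 0*3 = 0)
(a*H(k(O(K))))*j = (0*(-3))*(-9) = 0*(-9) = 0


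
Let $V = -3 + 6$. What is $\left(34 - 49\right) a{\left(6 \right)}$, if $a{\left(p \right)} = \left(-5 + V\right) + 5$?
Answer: $-45$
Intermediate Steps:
$V = 3$
$a{\left(p \right)} = 3$ ($a{\left(p \right)} = \left(-5 + 3\right) + 5 = -2 + 5 = 3$)
$\left(34 - 49\right) a{\left(6 \right)} = \left(34 - 49\right) 3 = \left(-15\right) 3 = -45$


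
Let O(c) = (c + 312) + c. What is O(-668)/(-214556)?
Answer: 256/53639 ≈ 0.0047726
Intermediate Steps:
O(c) = 312 + 2*c (O(c) = (312 + c) + c = 312 + 2*c)
O(-668)/(-214556) = (312 + 2*(-668))/(-214556) = (312 - 1336)*(-1/214556) = -1024*(-1/214556) = 256/53639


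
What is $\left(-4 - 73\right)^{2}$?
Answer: $5929$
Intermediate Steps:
$\left(-4 - 73\right)^{2} = \left(-77\right)^{2} = 5929$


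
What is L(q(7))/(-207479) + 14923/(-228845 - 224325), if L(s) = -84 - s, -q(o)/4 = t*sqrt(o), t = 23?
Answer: -3058142837/94023258430 - 92*sqrt(7)/207479 ≈ -0.033699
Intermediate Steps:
q(o) = -92*sqrt(o)
L(q(7))/(-207479) + 14923/(-228845 - 224325) = (-84 - (-92)*sqrt(7))/(-207479) + 14923/(-228845 - 224325) = (-84 + 92*sqrt(7))*(-1/207479) + 14923/(-453170) = (84/207479 - 92*sqrt(7)/207479) + 14923*(-1/453170) = (84/207479 - 92*sqrt(7)/207479) - 14923/453170 = -3058142837/94023258430 - 92*sqrt(7)/207479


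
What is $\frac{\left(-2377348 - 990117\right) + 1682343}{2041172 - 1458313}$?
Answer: $- \frac{1685122}{582859} \approx -2.8911$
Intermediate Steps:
$\frac{\left(-2377348 - 990117\right) + 1682343}{2041172 - 1458313} = \frac{\left(-2377348 - 990117\right) + 1682343}{582859} = \left(-3367465 + 1682343\right) \frac{1}{582859} = \left(-1685122\right) \frac{1}{582859} = - \frac{1685122}{582859}$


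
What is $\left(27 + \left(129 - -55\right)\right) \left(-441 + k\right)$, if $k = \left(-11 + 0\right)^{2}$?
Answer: $-67520$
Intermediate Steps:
$k = 121$ ($k = \left(-11\right)^{2} = 121$)
$\left(27 + \left(129 - -55\right)\right) \left(-441 + k\right) = \left(27 + \left(129 - -55\right)\right) \left(-441 + 121\right) = \left(27 + \left(129 + 55\right)\right) \left(-320\right) = \left(27 + 184\right) \left(-320\right) = 211 \left(-320\right) = -67520$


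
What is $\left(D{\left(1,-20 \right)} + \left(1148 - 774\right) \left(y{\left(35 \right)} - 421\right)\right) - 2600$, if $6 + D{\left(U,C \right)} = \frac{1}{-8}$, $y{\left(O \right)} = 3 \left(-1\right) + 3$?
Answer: $- \frac{1280481}{8} \approx -1.6006 \cdot 10^{5}$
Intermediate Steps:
$y{\left(O \right)} = 0$ ($y{\left(O \right)} = -3 + 3 = 0$)
$D{\left(U,C \right)} = - \frac{49}{8}$ ($D{\left(U,C \right)} = -6 + \frac{1}{-8} = -6 - \frac{1}{8} = - \frac{49}{8}$)
$\left(D{\left(1,-20 \right)} + \left(1148 - 774\right) \left(y{\left(35 \right)} - 421\right)\right) - 2600 = \left(- \frac{49}{8} + \left(1148 - 774\right) \left(0 - 421\right)\right) - 2600 = \left(- \frac{49}{8} + 374 \left(-421\right)\right) - 2600 = \left(- \frac{49}{8} - 157454\right) - 2600 = - \frac{1259681}{8} - 2600 = - \frac{1280481}{8}$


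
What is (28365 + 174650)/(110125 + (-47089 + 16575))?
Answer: 203015/79611 ≈ 2.5501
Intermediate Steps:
(28365 + 174650)/(110125 + (-47089 + 16575)) = 203015/(110125 - 30514) = 203015/79611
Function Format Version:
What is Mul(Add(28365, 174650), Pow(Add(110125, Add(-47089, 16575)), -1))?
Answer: Rational(203015, 79611) ≈ 2.5501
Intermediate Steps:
Mul(Add(28365, 174650), Pow(Add(110125, Add(-47089, 16575)), -1)) = Mul(203015, Pow(Add(110125, -30514), -1)) = Mul(203015, Pow(79611, -1)) = Mul(203015, Rational(1, 79611)) = Rational(203015, 79611)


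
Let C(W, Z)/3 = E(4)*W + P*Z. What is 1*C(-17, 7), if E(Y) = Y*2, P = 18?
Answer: -30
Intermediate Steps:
E(Y) = 2*Y
C(W, Z) = 24*W + 54*Z (C(W, Z) = 3*((2*4)*W + 18*Z) = 3*(8*W + 18*Z) = 24*W + 54*Z)
1*C(-17, 7) = 1*(24*(-17) + 54*7) = 1*(-408 + 378) = 1*(-30) = -30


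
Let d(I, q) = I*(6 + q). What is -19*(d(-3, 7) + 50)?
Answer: -209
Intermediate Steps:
-19*(d(-3, 7) + 50) = -19*(-3*(6 + 7) + 50) = -19*(-3*13 + 50) = -19*(-39 + 50) = -19*11 = -209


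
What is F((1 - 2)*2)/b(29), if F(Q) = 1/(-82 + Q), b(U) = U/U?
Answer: -1/84 ≈ -0.011905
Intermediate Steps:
b(U) = 1
F((1 - 2)*2)/b(29) = 1/(-82 + (1 - 2)*2*1) = 1/(-82 - 1*2) = 1/(-82 - 2) = 1/(-84) = -1/84*1 = -1/84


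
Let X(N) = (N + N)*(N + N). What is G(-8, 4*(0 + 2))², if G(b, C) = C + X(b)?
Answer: 69696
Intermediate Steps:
X(N) = 4*N² (X(N) = (2*N)*(2*N) = 4*N²)
G(b, C) = C + 4*b²
G(-8, 4*(0 + 2))² = (4*(0 + 2) + 4*(-8)²)² = (4*2 + 4*64)² = (8 + 256)² = 264² = 69696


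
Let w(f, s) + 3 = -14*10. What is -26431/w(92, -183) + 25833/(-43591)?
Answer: 1148459602/6233513 ≈ 184.24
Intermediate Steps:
w(f, s) = -143 (w(f, s) = -3 - 14*10 = -3 - 140 = -143)
-26431/w(92, -183) + 25833/(-43591) = -26431/(-143) + 25833/(-43591) = -26431*(-1/143) + 25833*(-1/43591) = 26431/143 - 25833/43591 = 1148459602/6233513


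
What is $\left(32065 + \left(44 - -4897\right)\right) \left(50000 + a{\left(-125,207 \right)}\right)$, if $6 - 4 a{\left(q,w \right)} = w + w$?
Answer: $1846525388$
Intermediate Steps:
$a{\left(q,w \right)} = \frac{3}{2} - \frac{w}{2}$ ($a{\left(q,w \right)} = \frac{3}{2} - \frac{w + w}{4} = \frac{3}{2} - \frac{2 w}{4} = \frac{3}{2} - \frac{w}{2}$)
$\left(32065 + \left(44 - -4897\right)\right) \left(50000 + a{\left(-125,207 \right)}\right) = \left(32065 + \left(44 - -4897\right)\right) \left(50000 + \left(\frac{3}{2} - \frac{207}{2}\right)\right) = \left(32065 + \left(44 + 4897\right)\right) \left(50000 + \left(\frac{3}{2} - \frac{207}{2}\right)\right) = \left(32065 + 4941\right) \left(50000 - 102\right) = 37006 \cdot 49898 = 1846525388$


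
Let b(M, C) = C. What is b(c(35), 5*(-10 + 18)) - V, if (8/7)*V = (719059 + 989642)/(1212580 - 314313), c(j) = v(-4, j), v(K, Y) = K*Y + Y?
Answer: 275484533/7186136 ≈ 38.336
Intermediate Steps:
v(K, Y) = Y + K*Y
c(j) = -3*j (c(j) = j*(1 - 4) = j*(-3) = -3*j)
V = 11960907/7186136 (V = 7*((719059 + 989642)/(1212580 - 314313))/8 = 7*(1708701/898267)/8 = 7*(1708701*(1/898267))/8 = (7/8)*(1708701/898267) = 11960907/7186136 ≈ 1.6644)
b(c(35), 5*(-10 + 18)) - V = 5*(-10 + 18) - 1*11960907/7186136 = 5*8 - 11960907/7186136 = 40 - 11960907/7186136 = 275484533/7186136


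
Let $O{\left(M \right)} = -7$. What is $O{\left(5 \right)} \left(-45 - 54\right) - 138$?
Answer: $555$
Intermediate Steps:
$O{\left(5 \right)} \left(-45 - 54\right) - 138 = - 7 \left(-45 - 54\right) - 138 = \left(-7\right) \left(-99\right) - 138 = 693 - 138 = 555$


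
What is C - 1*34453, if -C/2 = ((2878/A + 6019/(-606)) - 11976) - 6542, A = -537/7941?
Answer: 4757719568/54237 ≈ 87721.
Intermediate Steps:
A = -179/2647 (A = -537*1/7941 = -179/2647 ≈ -0.067624)
C = 6626346929/54237 (C = -2*(((2878/(-179/2647) + 6019/(-606)) - 11976) - 6542) = -2*(((2878*(-2647/179) + 6019*(-1/606)) - 11976) - 6542) = -2*(((-7618066/179 - 6019/606) - 11976) - 6542) = -2*((-4617625397/108474 - 11976) - 6542) = -2*(-5916710021/108474 - 6542) = -2*(-6626346929/108474) = 6626346929/54237 ≈ 1.2217e+5)
C - 1*34453 = 6626346929/54237 - 1*34453 = 6626346929/54237 - 34453 = 4757719568/54237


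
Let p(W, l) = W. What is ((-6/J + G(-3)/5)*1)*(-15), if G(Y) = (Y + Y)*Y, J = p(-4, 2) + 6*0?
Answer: -153/2 ≈ -76.500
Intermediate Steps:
J = -4 (J = -4 + 6*0 = -4 + 0 = -4)
G(Y) = 2*Y**2 (G(Y) = (2*Y)*Y = 2*Y**2)
((-6/J + G(-3)/5)*1)*(-15) = ((-6/(-4) + (2*(-3)**2)/5)*1)*(-15) = ((-6*(-1/4) + (2*9)*(1/5))*1)*(-15) = ((3/2 + 18*(1/5))*1)*(-15) = ((3/2 + 18/5)*1)*(-15) = ((51/10)*1)*(-15) = (51/10)*(-15) = -153/2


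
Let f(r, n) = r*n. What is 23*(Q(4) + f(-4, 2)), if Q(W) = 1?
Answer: -161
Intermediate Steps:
f(r, n) = n*r
23*(Q(4) + f(-4, 2)) = 23*(1 + 2*(-4)) = 23*(1 - 8) = 23*(-7) = -161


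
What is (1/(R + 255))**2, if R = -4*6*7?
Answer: 1/7569 ≈ 0.00013212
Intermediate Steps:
R = -168 (R = -24*7 = -168)
(1/(R + 255))**2 = (1/(-168 + 255))**2 = (1/87)**2 = 1/7569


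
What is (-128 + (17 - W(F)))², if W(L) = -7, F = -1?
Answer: 10816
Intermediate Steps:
(-128 + (17 - W(F)))² = (-128 + (17 - 1*(-7)))² = (-128 + (17 + 7))² = (-128 + 24)² = (-104)² = 10816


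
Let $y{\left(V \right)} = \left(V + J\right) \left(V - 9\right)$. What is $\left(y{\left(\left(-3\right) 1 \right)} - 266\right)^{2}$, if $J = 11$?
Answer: $131044$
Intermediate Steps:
$y{\left(V \right)} = \left(-9 + V\right) \left(11 + V\right)$ ($y{\left(V \right)} = \left(V + 11\right) \left(V - 9\right) = \left(11 + V\right) \left(-9 + V\right) = \left(-9 + V\right) \left(11 + V\right)$)
$\left(y{\left(\left(-3\right) 1 \right)} - 266\right)^{2} = \left(\left(-99 + \left(\left(-3\right) 1\right)^{2} + 2 \left(\left(-3\right) 1\right)\right) - 266\right)^{2} = \left(\left(-99 + \left(-3\right)^{2} + 2 \left(-3\right)\right) - 266\right)^{2} = \left(\left(-99 + 9 - 6\right) - 266\right)^{2} = \left(-96 - 266\right)^{2} = \left(-362\right)^{2} = 131044$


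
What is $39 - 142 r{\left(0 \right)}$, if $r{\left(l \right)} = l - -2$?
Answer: $-245$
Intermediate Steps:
$r{\left(l \right)} = 2 + l$ ($r{\left(l \right)} = l + 2 = 2 + l$)
$39 - 142 r{\left(0 \right)} = 39 - 142 \left(2 + 0\right) = 39 - 284 = -245$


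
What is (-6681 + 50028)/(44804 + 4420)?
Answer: 14449/16408 ≈ 0.88061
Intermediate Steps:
(-6681 + 50028)/(44804 + 4420) = 43347/49224 = 43347*(1/49224) = 14449/16408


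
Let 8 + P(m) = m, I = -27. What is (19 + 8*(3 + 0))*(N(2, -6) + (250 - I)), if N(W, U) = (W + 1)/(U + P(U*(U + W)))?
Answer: 119239/10 ≈ 11924.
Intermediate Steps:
P(m) = -8 + m
N(W, U) = (1 + W)/(-8 + U + U*(U + W)) (N(W, U) = (W + 1)/(U + (-8 + U*(U + W))) = (1 + W)/(-8 + U + U*(U + W)))
(19 + 8*(3 + 0))*(N(2, -6) + (250 - I)) = (19 + 8*(3 + 0))*((1 + 2)/(-8 - 6 - 6*(-6 + 2)) + (250 - 1*(-27))) = (19 + 8*3)*(3/(-8 - 6 - 6*(-4)) + (250 + 27)) = (19 + 24)*(3/(-8 - 6 + 24) + 277) = 43*(3/10 + 277) = 43*(2773/10) = 119239/10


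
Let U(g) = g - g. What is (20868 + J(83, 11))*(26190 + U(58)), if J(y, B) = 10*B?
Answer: 549413820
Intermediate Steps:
U(g) = 0
(20868 + J(83, 11))*(26190 + U(58)) = (20868 + 10*11)*(26190 + 0) = (20868 + 110)*26190 = 20978*26190 = 549413820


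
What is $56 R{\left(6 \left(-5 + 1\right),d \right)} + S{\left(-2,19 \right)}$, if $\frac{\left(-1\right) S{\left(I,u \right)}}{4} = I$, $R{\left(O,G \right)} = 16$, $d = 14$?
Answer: $904$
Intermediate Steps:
$S{\left(I,u \right)} = - 4 I$
$56 R{\left(6 \left(-5 + 1\right),d \right)} + S{\left(-2,19 \right)} = 56 \cdot 16 - -8 = 896 + 8 = 904$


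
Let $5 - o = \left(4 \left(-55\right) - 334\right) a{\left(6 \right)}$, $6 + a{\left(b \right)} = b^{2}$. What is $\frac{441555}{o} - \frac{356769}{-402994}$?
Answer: $\frac{36775060059}{1339955050} \approx 27.445$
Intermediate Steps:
$a{\left(b \right)} = -6 + b^{2}$
$o = 16625$ ($o = 5 - \left(4 \left(-55\right) - 334\right) \left(-6 + 6^{2}\right) = 5 - \left(-220 - 334\right) \left(-6 + 36\right) = 5 - \left(-554\right) 30 = 5 - -16620 = 5 + 16620 = 16625$)
$\frac{441555}{o} - \frac{356769}{-402994} = \frac{441555}{16625} - \frac{356769}{-402994} = 441555 \cdot \frac{1}{16625} - - \frac{356769}{402994} = \frac{88311}{3325} + \frac{356769}{402994} = \frac{36775060059}{1339955050}$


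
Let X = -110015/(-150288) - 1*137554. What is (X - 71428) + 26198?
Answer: -27470131777/150288 ≈ -1.8278e+5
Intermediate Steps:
X = -20672605537/150288 (X = -110015*(-1/150288) - 137554 = 110015/150288 - 137554 = -20672605537/150288 ≈ -1.3755e+5)
(X - 71428) + 26198 = (-20672605537/150288 - 71428) + 26198 = -31407376801/150288 + 26198 = -27470131777/150288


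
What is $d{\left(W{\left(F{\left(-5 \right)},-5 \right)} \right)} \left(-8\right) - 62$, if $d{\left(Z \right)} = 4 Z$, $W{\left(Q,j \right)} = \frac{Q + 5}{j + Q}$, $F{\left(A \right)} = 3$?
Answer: $66$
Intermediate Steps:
$W{\left(Q,j \right)} = \frac{5 + Q}{Q + j}$
$d{\left(W{\left(F{\left(-5 \right)},-5 \right)} \right)} \left(-8\right) - 62 = 4 \frac{5 + 3}{3 - 5} \left(-8\right) - 62 = 4 \frac{1}{-2} \cdot 8 \left(-8\right) - 62 = 4 \left(\left(- \frac{1}{2}\right) 8\right) \left(-8\right) - 62 = 4 \left(-4\right) \left(-8\right) - 62 = \left(-16\right) \left(-8\right) - 62 = 128 - 62 = 66$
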